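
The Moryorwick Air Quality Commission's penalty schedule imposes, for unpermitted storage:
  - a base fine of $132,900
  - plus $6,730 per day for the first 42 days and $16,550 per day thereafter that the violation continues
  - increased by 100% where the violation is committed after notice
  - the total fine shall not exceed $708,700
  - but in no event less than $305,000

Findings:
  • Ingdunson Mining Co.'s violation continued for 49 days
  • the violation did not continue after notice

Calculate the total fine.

$531,410

First 42 days: 42 × $6,730 = $282,660
Remaining days: (49 − 42) × $16,550 = $115,850
Per-day component: $282,660 + $115,850 = $398,510
Base plus per-day: $132,900 + $398,510 = $531,410
The violation did not continue after notice: no 100% increase.
Cap at $708,700: $531,410 is within the cap, no reduction.
Minimum $305,000: $531,410 meets the minimum, no increase.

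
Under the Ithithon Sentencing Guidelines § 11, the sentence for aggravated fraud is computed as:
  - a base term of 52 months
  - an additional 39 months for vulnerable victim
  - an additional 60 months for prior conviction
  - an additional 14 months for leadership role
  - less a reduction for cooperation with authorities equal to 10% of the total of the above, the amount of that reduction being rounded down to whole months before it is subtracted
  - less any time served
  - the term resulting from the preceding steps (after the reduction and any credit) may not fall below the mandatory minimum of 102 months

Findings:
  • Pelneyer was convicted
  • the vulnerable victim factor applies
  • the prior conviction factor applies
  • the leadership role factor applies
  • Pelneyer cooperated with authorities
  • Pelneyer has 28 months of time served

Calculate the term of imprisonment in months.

Vulnerable victim enhancement: +39 months
Prior conviction enhancement: +60 months
Leadership role enhancement: +14 months
Adjusted term: 52 months + 39 months + 60 months + 14 months = 165 months
Cooperation with authorities reduction: 10% of 165 months = 16 months (rounded down)
After reduction: 165 − 16 = 149 months
Less time served: 149 months − 28 months = 121 months
Minimum 102 months: 121 months meets the minimum, no increase.

121 months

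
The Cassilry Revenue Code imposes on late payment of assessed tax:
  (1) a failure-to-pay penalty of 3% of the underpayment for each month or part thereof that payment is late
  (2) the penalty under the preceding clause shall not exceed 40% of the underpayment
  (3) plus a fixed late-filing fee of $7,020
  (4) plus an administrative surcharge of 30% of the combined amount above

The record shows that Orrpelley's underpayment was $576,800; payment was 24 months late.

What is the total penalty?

$309,062

Accrued rate: 3% × 24 = 72%, capped at 40% → 40%
Failure-to-pay penalty: 40% of $576,800 = $230,720
Penalty before surcharge: $230,720 + $7,020 = $237,740
Administrative surcharge: 30% of $237,740 = $71,322
Total penalty: $237,740 + $71,322 = $309,062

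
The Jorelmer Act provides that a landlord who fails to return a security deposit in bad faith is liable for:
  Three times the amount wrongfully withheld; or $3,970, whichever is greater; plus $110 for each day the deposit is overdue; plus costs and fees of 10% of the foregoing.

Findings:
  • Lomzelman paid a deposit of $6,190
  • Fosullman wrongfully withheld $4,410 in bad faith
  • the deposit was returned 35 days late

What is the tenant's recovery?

Recovery: $18,788

Trebled: 3 × $4,410 = $13,230
Minimum $3,970: $13,230 meets the minimum, no increase.
Late-return penalty: 35 × $110 = $3,850
Damages plus late penalty: $13,230 + $3,850 = $17,080
Costs and fees: 10% of $17,080 = $1,708
Total recovery: $17,080 + $1,708 = $18,788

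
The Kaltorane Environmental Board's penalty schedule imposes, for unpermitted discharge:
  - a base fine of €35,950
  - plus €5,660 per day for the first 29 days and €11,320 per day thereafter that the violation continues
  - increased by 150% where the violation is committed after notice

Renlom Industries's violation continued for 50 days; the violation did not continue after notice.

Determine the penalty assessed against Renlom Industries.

Civil penalty: €437,810

First 29 days: 29 × €5,660 = €164,140
Remaining days: (50 − 29) × €11,320 = €237,720
Per-day component: €164,140 + €237,720 = €401,860
Base plus per-day: €35,950 + €401,860 = €437,810
The violation did not continue after notice: no 150% increase.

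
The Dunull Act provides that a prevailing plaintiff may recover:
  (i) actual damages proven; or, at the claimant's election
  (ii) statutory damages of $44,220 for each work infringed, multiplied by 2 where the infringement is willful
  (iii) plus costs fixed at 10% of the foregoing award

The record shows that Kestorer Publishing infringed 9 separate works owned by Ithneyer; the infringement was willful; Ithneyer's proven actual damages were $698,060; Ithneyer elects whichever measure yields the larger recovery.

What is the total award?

Statutory damages: 9 × $44,220 = $397,980
Doubled: 2 × $397,980 = $795,960
Greater of actual damages ($698,060) or enhanced statutory damages ($795,960): $795,960
Costs: 10% of $795,960 = $79,596
Award plus costs: $795,960 + $79,596 = $875,556

$875,556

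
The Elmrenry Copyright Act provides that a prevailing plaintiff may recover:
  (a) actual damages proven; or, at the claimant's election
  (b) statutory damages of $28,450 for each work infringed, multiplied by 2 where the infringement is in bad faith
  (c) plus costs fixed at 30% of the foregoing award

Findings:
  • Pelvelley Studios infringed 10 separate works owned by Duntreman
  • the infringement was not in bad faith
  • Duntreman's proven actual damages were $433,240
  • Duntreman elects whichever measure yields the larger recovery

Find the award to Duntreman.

Statutory damages: 10 × $28,450 = $284,500
Infringement not in bad faith: no ×2 enhancement.
Greater of actual damages ($433,240) or statutory damages ($284,500): $433,240
Costs: 30% of $433,240 = $129,972
Award plus costs: $433,240 + $129,972 = $563,212

$563,212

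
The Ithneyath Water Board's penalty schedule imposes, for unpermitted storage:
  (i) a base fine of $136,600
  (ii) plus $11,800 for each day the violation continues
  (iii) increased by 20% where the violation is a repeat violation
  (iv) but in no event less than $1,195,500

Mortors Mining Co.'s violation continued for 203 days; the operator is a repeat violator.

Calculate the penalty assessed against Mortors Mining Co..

Per-day component: 203 × $11,800 = $2,395,400
Base plus per-day: $136,600 + $2,395,400 = $2,532,000
Enhancement: 20% of $2,532,000 = $506,400
Enhanced fine: $2,532,000 + $506,400 = $3,038,400
Minimum $1,195,500: $3,038,400 meets the minimum, no increase.

$3,038,400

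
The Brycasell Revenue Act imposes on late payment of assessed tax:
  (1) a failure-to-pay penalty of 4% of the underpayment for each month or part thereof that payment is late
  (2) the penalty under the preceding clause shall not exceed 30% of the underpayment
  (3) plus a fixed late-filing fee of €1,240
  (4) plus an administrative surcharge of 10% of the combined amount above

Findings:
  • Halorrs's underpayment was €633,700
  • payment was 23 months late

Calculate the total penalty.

€210,485

Accrued rate: 4% × 23 = 92%, capped at 30% → 30%
Failure-to-pay penalty: 30% of €633,700 = €190,110
Penalty before surcharge: €190,110 + €1,240 = €191,350
Administrative surcharge: 10% of €191,350 = €19,135
Total penalty: €191,350 + €19,135 = €210,485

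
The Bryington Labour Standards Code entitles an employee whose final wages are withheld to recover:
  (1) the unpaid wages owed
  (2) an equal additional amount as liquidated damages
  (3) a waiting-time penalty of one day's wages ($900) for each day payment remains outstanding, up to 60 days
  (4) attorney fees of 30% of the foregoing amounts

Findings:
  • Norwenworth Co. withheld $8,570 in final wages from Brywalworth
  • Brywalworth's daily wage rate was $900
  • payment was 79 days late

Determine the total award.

Total award: $92,482

Liquidated damages (equal amount): $8,570
Penalty days: min(79, 60) = 60
Waiting-time penalty: 60 × $900 = $54,000
Subtotal: $8,570 + $8,570 + $54,000 = $71,140
Attorney fees: 30% of $71,140 = $21,342
Total award: $71,140 + $21,342 = $92,482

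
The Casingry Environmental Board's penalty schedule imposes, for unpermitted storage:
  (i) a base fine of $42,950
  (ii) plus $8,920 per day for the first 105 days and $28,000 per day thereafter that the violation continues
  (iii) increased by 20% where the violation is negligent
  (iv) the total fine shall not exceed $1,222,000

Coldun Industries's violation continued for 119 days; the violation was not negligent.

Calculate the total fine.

$1,222,000

First 105 days: 105 × $8,920 = $936,600
Remaining days: (119 − 105) × $28,000 = $392,000
Per-day component: $936,600 + $392,000 = $1,328,600
Base plus per-day: $42,950 + $1,328,600 = $1,371,550
The violation was not negligent: no 20% increase.
Cap at $1,222,000: $1,371,550 exceeds the cap → $1,222,000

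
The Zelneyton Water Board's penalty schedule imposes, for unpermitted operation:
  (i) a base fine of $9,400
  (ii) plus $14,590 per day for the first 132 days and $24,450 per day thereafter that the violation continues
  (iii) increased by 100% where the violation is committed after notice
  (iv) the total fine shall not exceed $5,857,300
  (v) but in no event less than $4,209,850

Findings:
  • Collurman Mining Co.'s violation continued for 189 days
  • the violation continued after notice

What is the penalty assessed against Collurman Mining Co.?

First 132 days: 132 × $14,590 = $1,925,880
Remaining days: (189 − 132) × $24,450 = $1,393,650
Per-day component: $1,925,880 + $1,393,650 = $3,319,530
Base plus per-day: $9,400 + $3,319,530 = $3,328,930
Enhancement: 100% of $3,328,930 = $3,328,930
Enhanced fine: $3,328,930 + $3,328,930 = $6,657,860
Cap at $5,857,300: $6,657,860 exceeds the cap → $5,857,300
Minimum $4,209,850: $5,857,300 meets the minimum, no increase.

$5,857,300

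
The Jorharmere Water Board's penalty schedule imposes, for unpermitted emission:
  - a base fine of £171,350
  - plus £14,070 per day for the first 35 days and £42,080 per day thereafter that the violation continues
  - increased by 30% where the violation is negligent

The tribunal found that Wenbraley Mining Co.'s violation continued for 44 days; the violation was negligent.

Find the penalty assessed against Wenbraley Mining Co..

£1,355,276

First 35 days: 35 × £14,070 = £492,450
Remaining days: (44 − 35) × £42,080 = £378,720
Per-day component: £492,450 + £378,720 = £871,170
Base plus per-day: £171,350 + £871,170 = £1,042,520
Enhancement: 30% of £1,042,520 = £312,756
Enhanced fine: £1,042,520 + £312,756 = £1,355,276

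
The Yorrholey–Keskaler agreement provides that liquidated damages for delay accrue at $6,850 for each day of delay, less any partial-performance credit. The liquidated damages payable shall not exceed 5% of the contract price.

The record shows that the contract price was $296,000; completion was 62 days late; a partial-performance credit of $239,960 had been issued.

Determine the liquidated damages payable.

Per-day damages: 62 × $6,850 = $424,700
Less partial-performance credit: $424,700 − $239,960 = $184,740
Cap: 5% of $296,000 = $14,800
Cap at $14,800: $184,740 exceeds the cap → $14,800

$14,800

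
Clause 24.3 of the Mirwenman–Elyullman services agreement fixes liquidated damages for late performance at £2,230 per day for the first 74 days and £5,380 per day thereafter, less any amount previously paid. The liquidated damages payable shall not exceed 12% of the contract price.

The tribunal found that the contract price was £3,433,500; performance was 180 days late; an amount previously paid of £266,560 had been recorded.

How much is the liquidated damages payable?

First 74 days: 74 × £2,230 = £165,020
Remaining days: (180 − 74) × £5,380 = £570,280
Accrued per-day damages: £165,020 + £570,280 = £735,300
Less amount previously paid: £735,300 − £266,560 = £468,740
Cap: 12% of £3,433,500 = £412,020
Cap at £412,020: £468,740 exceeds the cap → £412,020

£412,020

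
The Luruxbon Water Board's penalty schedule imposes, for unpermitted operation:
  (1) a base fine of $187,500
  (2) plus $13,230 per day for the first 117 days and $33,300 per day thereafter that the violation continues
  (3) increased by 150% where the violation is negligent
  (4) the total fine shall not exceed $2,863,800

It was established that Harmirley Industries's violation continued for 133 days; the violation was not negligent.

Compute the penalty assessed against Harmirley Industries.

$2,268,210

First 117 days: 117 × $13,230 = $1,547,910
Remaining days: (133 − 117) × $33,300 = $532,800
Per-day component: $1,547,910 + $532,800 = $2,080,710
Base plus per-day: $187,500 + $2,080,710 = $2,268,210
The violation was not negligent: no 150% increase.
Cap at $2,863,800: $2,268,210 is within the cap, no reduction.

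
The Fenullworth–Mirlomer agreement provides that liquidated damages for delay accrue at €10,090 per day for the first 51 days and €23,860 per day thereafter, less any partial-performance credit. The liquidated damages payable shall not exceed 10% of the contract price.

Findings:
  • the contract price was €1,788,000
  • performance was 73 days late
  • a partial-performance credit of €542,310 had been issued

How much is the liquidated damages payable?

First 51 days: 51 × €10,090 = €514,590
Remaining days: (73 − 51) × €23,860 = €524,920
Accrued per-day damages: €514,590 + €524,920 = €1,039,510
Less partial-performance credit: €1,039,510 − €542,310 = €497,200
Cap: 10% of €1,788,000 = €178,800
Cap at €178,800: €497,200 exceeds the cap → €178,800

€178,800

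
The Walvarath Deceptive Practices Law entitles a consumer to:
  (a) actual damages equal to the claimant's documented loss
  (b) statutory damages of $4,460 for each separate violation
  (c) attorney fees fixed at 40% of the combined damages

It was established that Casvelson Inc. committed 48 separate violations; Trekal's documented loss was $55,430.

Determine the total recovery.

$377,314

Statutory damages: 48 × $4,460 = $214,080
Combined damages: $55,430 + $214,080 = $269,510
Attorney fees: 40% of $269,510 = $107,804
Total recovery: $269,510 + $107,804 = $377,314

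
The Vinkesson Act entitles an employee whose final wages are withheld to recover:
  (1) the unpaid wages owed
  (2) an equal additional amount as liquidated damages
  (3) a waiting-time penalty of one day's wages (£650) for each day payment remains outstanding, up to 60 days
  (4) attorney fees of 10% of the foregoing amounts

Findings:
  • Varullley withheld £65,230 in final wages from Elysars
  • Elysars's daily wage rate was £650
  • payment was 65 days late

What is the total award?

Liquidated damages (equal amount): £65,230
Penalty days: min(65, 60) = 60
Waiting-time penalty: 60 × £650 = £39,000
Subtotal: £65,230 + £65,230 + £39,000 = £169,460
Attorney fees: 10% of £169,460 = £16,946
Total award: £169,460 + £16,946 = £186,406

Total award: £186,406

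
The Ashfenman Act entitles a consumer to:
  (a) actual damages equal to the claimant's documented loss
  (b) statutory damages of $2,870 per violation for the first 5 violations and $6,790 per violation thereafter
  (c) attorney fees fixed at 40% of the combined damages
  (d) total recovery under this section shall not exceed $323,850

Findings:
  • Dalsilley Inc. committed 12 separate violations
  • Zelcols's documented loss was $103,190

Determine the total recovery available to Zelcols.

$231,098

First 5 violations: 5 × $2,870 = $14,350
Remaining violations: (12 − 5) × $6,790 = $47,530
Statutory damages: $14,350 + $47,530 = $61,880
Combined damages: $103,190 + $61,880 = $165,070
Attorney fees: 40% of $165,070 = $66,028
Total before cap: $165,070 + $66,028 = $231,098
Cap at $323,850: $231,098 is within the cap, no reduction.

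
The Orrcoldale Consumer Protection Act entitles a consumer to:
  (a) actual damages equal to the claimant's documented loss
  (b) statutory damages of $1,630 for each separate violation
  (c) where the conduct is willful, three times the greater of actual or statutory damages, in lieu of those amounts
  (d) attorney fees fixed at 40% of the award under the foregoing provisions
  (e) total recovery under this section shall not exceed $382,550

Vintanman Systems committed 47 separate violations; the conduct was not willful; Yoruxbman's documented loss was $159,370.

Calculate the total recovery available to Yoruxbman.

$330,372

Statutory damages: 47 × $1,630 = $76,610
Conduct not willful: the in-lieu enhancement does not apply.
Actual plus statutory damages: $159,370 + $76,610 = $235,980
Attorney fees: 40% of $235,980 = $94,392
Total before cap: $235,980 + $94,392 = $330,372
Cap at $382,550: $330,372 is within the cap, no reduction.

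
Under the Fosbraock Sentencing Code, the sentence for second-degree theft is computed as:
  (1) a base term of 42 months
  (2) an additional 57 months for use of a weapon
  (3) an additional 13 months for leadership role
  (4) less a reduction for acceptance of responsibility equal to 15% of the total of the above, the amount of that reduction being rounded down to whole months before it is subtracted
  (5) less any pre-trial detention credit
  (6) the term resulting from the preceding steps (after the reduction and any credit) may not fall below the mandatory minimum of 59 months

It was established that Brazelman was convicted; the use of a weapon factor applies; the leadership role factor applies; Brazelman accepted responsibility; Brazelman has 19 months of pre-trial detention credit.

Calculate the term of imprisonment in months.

Use of a weapon enhancement: +57 months
Leadership role enhancement: +13 months
Adjusted term: 42 months + 57 months + 13 months = 112 months
Acceptance of responsibility reduction: 15% of 112 months = 16 months (rounded down)
After reduction: 112 − 16 = 96 months
Less pre-trial detention credit: 96 months − 19 months = 77 months
Minimum 59 months: 77 months meets the minimum, no increase.

77 months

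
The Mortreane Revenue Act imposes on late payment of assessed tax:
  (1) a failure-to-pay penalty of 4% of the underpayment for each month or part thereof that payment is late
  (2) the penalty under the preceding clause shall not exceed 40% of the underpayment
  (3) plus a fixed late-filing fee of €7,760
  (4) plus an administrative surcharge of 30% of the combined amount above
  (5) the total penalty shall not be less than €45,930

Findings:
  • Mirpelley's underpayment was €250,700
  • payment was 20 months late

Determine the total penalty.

Accrued rate: 4% × 20 = 80%, capped at 40% → 40%
Failure-to-pay penalty: 40% of €250,700 = €100,280
Penalty before surcharge: €100,280 + €7,760 = €108,040
Administrative surcharge: 30% of €108,040 = €32,412
Total penalty: €108,040 + €32,412 = €140,452
Minimum €45,930: €140,452 meets the minimum, no increase.

€140,452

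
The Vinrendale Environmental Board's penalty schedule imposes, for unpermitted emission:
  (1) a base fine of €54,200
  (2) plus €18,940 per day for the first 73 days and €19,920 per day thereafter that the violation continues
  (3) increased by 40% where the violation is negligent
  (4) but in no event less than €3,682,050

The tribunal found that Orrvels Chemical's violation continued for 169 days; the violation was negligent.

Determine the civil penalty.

First 73 days: 73 × €18,940 = €1,382,620
Remaining days: (169 − 73) × €19,920 = €1,912,320
Per-day component: €1,382,620 + €1,912,320 = €3,294,940
Base plus per-day: €54,200 + €3,294,940 = €3,349,140
Enhancement: 40% of €3,349,140 = €1,339,656
Enhanced fine: €3,349,140 + €1,339,656 = €4,688,796
Minimum €3,682,050: €4,688,796 meets the minimum, no increase.

€4,688,796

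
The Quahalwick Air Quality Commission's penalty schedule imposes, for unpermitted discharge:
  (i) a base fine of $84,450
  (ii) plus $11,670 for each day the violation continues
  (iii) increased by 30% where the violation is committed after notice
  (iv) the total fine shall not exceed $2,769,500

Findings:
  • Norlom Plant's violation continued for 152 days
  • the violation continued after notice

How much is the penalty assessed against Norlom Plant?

Civil penalty: $2,415,777

Per-day component: 152 × $11,670 = $1,773,840
Base plus per-day: $84,450 + $1,773,840 = $1,858,290
Enhancement: 30% of $1,858,290 = $557,487
Enhanced fine: $1,858,290 + $557,487 = $2,415,777
Cap at $2,769,500: $2,415,777 is within the cap, no reduction.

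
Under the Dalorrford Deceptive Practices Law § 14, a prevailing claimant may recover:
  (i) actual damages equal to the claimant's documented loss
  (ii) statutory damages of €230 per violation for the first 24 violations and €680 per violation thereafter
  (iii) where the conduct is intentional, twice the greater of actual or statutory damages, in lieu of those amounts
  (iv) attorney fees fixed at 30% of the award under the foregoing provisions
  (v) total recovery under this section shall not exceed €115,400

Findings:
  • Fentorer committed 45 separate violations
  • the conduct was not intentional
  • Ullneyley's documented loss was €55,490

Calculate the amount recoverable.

Total recovery: €97,877

First 24 violations: 24 × €230 = €5,520
Remaining violations: (45 − 24) × €680 = €14,280
Statutory damages: €5,520 + €14,280 = €19,800
Conduct not intentional: the in-lieu enhancement does not apply.
Actual plus statutory damages: €55,490 + €19,800 = €75,290
Attorney fees: 30% of €75,290 = €22,587
Total before cap: €75,290 + €22,587 = €97,877
Cap at €115,400: €97,877 is within the cap, no reduction.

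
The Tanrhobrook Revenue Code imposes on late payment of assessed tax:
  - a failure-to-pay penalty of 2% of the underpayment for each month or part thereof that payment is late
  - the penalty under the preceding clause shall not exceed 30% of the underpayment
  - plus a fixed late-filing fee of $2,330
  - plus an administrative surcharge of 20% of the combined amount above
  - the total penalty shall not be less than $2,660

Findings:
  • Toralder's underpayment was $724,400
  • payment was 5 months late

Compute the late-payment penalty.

$89,724

Accrued rate: 2% × 5 = 10%, capped at 30% → 10%
Failure-to-pay penalty: 10% of $724,400 = $72,440
Penalty before surcharge: $72,440 + $2,330 = $74,770
Administrative surcharge: 20% of $74,770 = $14,954
Total penalty: $74,770 + $14,954 = $89,724
Minimum $2,660: $89,724 meets the minimum, no increase.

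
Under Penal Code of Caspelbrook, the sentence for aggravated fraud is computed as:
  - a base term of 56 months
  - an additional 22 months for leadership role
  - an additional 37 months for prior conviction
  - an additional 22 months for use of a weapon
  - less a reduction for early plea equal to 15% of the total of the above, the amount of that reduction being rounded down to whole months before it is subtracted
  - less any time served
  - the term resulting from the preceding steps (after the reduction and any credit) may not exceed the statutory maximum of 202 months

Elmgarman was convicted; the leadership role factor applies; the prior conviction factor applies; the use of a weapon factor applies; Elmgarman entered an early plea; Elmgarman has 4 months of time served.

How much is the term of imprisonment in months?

113 months

Leadership role enhancement: +22 months
Prior conviction enhancement: +37 months
Use of a weapon enhancement: +22 months
Adjusted term: 56 months + 22 months + 37 months + 22 months = 137 months
Early plea reduction: 15% of 137 months = 20 months (rounded down)
After reduction: 137 − 20 = 117 months
Less time served: 117 months − 4 months = 113 months
Cap at 202 months: 113 months is within the cap, no reduction.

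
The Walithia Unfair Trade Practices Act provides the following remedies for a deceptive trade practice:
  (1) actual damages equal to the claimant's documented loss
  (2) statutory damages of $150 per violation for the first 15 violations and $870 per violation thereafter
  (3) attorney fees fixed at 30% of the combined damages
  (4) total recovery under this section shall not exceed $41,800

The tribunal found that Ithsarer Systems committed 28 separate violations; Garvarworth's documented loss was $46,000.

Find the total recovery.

$41,800

First 15 violations: 15 × $150 = $2,250
Remaining violations: (28 − 15) × $870 = $11,310
Statutory damages: $2,250 + $11,310 = $13,560
Combined damages: $46,000 + $13,560 = $59,560
Attorney fees: 30% of $59,560 = $17,868
Total before cap: $59,560 + $17,868 = $77,428
Cap at $41,800: $77,428 exceeds the cap → $41,800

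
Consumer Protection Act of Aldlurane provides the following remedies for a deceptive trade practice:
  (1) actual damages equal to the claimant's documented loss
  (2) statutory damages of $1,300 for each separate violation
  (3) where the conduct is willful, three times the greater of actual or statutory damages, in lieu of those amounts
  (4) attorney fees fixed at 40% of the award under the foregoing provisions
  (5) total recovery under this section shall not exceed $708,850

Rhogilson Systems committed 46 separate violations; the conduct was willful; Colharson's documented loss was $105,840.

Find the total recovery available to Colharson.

$444,528

Statutory damages: 46 × $1,300 = $59,800
Greater of actual damages ($105,840) or statutory damages ($59,800): $105,840
Trebled: 3 × $105,840 = $317,520
Attorney fees: 40% of $317,520 = $127,008
Total before cap: $317,520 + $127,008 = $444,528
Cap at $708,850: $444,528 is within the cap, no reduction.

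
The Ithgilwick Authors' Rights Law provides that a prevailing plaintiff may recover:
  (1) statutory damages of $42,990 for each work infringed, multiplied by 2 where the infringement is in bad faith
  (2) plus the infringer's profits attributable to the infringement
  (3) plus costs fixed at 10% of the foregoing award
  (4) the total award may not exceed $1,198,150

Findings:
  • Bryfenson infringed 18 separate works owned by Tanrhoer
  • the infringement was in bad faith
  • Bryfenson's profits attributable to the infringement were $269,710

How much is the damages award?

$1,198,150

Statutory damages: 18 × $42,990 = $773,820
Doubled: 2 × $773,820 = $1,547,640
Combined award: $1,547,640 + $269,710 = $1,817,350
Costs: 10% of $1,817,350 = $181,735
Award plus costs: $1,817,350 + $181,735 = $1,999,085
Cap at $1,198,150: $1,999,085 exceeds the cap → $1,198,150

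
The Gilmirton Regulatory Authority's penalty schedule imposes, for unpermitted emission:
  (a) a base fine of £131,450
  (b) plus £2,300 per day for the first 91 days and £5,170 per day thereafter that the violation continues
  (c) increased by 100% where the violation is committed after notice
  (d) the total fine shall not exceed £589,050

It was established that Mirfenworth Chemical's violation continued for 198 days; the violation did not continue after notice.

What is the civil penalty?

£589,050

First 91 days: 91 × £2,300 = £209,300
Remaining days: (198 − 91) × £5,170 = £553,190
Per-day component: £209,300 + £553,190 = £762,490
Base plus per-day: £131,450 + £762,490 = £893,940
The violation did not continue after notice: no 100% increase.
Cap at £589,050: £893,940 exceeds the cap → £589,050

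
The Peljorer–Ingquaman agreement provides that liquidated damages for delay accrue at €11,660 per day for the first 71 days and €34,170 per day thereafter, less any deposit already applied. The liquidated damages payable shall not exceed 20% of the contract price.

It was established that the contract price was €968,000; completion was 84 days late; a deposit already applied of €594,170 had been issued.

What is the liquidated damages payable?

€193,600

First 71 days: 71 × €11,660 = €827,860
Remaining days: (84 − 71) × €34,170 = €444,210
Accrued per-day damages: €827,860 + €444,210 = €1,272,070
Less deposit already applied: €1,272,070 − €594,170 = €677,900
Cap: 20% of €968,000 = €193,600
Cap at €193,600: €677,900 exceeds the cap → €193,600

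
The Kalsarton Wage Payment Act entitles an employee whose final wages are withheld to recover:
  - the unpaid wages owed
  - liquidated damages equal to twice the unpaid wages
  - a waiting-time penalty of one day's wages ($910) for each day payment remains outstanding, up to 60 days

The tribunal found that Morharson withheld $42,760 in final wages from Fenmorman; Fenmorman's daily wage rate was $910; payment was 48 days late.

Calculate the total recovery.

$171,960

Doubled: 2 × $42,760 = $85,520
Penalty days: min(48, 60) = 48
Waiting-time penalty: 48 × $910 = $43,680
Total award: $42,760 + $85,520 + $43,680 = $171,960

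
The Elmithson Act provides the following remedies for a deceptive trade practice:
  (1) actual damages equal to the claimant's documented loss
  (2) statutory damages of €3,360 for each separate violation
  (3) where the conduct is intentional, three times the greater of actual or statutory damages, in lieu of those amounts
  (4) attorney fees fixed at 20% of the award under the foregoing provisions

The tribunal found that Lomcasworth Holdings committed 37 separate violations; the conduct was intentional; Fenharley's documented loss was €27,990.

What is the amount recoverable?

€447,552

Statutory damages: 37 × €3,360 = €124,320
Greater of actual damages (€27,990) or statutory damages (€124,320): €124,320
Trebled: 3 × €124,320 = €372,960
Attorney fees: 20% of €372,960 = €74,592
Total recovery: €372,960 + €74,592 = €447,552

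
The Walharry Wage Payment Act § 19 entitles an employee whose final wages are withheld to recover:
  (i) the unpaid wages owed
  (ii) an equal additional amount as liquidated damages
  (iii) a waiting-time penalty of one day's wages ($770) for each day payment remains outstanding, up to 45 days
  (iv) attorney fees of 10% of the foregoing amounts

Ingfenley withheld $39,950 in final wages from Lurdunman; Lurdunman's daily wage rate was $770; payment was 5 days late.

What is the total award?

Liquidated damages (equal amount): $39,950
Penalty days: min(5, 45) = 5
Waiting-time penalty: 5 × $770 = $3,850
Subtotal: $39,950 + $39,950 + $3,850 = $83,750
Attorney fees: 10% of $83,750 = $8,375
Total award: $83,750 + $8,375 = $92,125

$92,125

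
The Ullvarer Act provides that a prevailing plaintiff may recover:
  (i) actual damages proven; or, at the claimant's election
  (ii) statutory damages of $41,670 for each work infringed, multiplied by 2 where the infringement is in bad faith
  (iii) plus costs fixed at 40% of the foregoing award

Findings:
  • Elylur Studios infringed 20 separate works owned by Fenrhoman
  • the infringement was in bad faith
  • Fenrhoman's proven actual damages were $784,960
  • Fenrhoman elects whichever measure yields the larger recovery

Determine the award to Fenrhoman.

Statutory damages: 20 × $41,670 = $833,400
Doubled: 2 × $833,400 = $1,666,800
Greater of actual damages ($784,960) or enhanced statutory damages ($1,666,800): $1,666,800
Costs: 40% of $1,666,800 = $666,720
Award plus costs: $1,666,800 + $666,720 = $2,333,520

$2,333,520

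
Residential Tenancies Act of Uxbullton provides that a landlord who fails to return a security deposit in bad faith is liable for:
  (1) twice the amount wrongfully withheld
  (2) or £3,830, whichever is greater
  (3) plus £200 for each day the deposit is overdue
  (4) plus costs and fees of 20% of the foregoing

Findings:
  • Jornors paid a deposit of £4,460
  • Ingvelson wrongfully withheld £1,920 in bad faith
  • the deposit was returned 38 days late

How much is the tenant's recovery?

£13,728

Doubled: 2 × £1,920 = £3,840
Minimum £3,830: £3,840 meets the minimum, no increase.
Late-return penalty: 38 × £200 = £7,600
Damages plus late penalty: £3,840 + £7,600 = £11,440
Costs and fees: 20% of £11,440 = £2,288
Total recovery: £11,440 + £2,288 = £13,728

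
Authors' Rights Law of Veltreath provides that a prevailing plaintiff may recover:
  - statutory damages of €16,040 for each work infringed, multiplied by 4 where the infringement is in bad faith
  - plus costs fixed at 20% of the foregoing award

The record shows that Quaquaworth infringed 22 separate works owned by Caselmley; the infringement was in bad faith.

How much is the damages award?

€1,693,824

Statutory damages: 22 × €16,040 = €352,880
Multiplied by 4: 4 × €352,880 = €1,411,520
Costs: 20% of €1,411,520 = €282,304
Award plus costs: €1,411,520 + €282,304 = €1,693,824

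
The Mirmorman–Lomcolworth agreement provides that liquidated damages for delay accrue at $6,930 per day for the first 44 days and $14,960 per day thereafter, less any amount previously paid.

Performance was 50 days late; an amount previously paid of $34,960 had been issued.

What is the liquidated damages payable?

First 44 days: 44 × $6,930 = $304,920
Remaining days: (50 − 44) × $14,960 = $89,760
Accrued per-day damages: $304,920 + $89,760 = $394,680
Less amount previously paid: $394,680 − $34,960 = $359,720

$359,720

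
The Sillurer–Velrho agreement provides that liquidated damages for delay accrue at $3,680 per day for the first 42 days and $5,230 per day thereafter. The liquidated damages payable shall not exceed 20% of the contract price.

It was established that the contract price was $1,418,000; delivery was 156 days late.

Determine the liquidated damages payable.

First 42 days: 42 × $3,680 = $154,560
Remaining days: (156 − 42) × $5,230 = $596,220
Accrued per-day damages: $154,560 + $596,220 = $750,780
Cap: 20% of $1,418,000 = $283,600
Cap at $283,600: $750,780 exceeds the cap → $283,600

$283,600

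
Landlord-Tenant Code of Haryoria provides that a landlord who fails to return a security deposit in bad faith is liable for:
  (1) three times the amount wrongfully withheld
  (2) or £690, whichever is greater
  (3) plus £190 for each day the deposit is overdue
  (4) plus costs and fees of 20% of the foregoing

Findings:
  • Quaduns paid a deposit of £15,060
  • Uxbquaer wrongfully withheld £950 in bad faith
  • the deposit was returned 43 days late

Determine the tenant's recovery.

Trebled: 3 × £950 = £2,850
Minimum £690: £2,850 meets the minimum, no increase.
Late-return penalty: 43 × £190 = £8,170
Damages plus late penalty: £2,850 + £8,170 = £11,020
Costs and fees: 20% of £11,020 = £2,204
Total recovery: £11,020 + £2,204 = £13,224

£13,224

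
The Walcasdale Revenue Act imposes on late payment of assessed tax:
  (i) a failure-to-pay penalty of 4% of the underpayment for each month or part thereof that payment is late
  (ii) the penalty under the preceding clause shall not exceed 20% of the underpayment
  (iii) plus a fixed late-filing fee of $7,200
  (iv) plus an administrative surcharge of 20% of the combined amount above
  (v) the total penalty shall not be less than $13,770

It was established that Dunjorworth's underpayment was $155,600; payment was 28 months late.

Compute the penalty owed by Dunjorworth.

Accrued rate: 4% × 28 = 112%, capped at 20% → 20%
Failure-to-pay penalty: 20% of $155,600 = $31,120
Penalty before surcharge: $31,120 + $7,200 = $38,320
Administrative surcharge: 20% of $38,320 = $7,664
Total penalty: $38,320 + $7,664 = $45,984
Minimum $13,770: $45,984 meets the minimum, no increase.

$45,984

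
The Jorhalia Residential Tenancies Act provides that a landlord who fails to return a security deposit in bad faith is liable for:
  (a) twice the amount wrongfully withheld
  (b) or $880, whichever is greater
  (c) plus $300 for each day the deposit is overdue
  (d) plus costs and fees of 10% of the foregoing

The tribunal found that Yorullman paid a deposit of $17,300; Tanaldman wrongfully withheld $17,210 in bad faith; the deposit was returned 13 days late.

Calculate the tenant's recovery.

$42,152

Doubled: 2 × $17,210 = $34,420
Minimum $880: $34,420 meets the minimum, no increase.
Late-return penalty: 13 × $300 = $3,900
Damages plus late penalty: $34,420 + $3,900 = $38,320
Costs and fees: 10% of $38,320 = $3,832
Total recovery: $38,320 + $3,832 = $42,152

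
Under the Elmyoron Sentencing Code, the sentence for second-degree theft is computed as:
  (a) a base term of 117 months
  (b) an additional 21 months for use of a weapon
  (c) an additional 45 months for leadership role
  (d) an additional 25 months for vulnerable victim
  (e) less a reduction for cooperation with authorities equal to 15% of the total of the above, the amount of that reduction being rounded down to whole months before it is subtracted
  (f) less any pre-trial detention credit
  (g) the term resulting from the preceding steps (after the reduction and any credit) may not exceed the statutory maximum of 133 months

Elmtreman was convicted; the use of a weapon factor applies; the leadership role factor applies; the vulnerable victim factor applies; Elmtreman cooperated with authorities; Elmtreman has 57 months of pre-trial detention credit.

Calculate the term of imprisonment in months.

120 months

Use of a weapon enhancement: +21 months
Leadership role enhancement: +45 months
Vulnerable victim enhancement: +25 months
Adjusted term: 117 months + 21 months + 45 months + 25 months = 208 months
Cooperation with authorities reduction: 15% of 208 months = 31 months (rounded down)
After reduction: 208 − 31 = 177 months
Less pre-trial detention credit: 177 months − 57 months = 120 months
Cap at 133 months: 120 months is within the cap, no reduction.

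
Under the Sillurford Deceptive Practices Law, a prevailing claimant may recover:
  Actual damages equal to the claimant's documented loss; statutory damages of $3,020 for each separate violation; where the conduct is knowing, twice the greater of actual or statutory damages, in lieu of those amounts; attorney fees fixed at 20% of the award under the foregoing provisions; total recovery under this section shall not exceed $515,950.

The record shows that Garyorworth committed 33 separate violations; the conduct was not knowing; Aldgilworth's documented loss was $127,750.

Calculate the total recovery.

$272,892

Statutory damages: 33 × $3,020 = $99,660
Conduct not knowing: the in-lieu enhancement does not apply.
Actual plus statutory damages: $127,750 + $99,660 = $227,410
Attorney fees: 20% of $227,410 = $45,482
Total before cap: $227,410 + $45,482 = $272,892
Cap at $515,950: $272,892 is within the cap, no reduction.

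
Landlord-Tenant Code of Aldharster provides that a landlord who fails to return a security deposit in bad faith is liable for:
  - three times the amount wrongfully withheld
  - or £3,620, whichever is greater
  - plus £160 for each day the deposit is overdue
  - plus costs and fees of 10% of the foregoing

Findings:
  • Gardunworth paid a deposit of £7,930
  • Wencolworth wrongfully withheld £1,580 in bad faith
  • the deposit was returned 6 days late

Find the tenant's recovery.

£6,270

Trebled: 3 × £1,580 = £4,740
Minimum £3,620: £4,740 meets the minimum, no increase.
Late-return penalty: 6 × £160 = £960
Damages plus late penalty: £4,740 + £960 = £5,700
Costs and fees: 10% of £5,700 = £570
Total recovery: £5,700 + £570 = £6,270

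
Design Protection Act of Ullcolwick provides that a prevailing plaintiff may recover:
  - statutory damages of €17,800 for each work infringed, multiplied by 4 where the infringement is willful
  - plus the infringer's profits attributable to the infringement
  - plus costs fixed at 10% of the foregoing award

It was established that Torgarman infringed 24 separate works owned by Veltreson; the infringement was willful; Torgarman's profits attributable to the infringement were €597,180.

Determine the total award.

Statutory damages: 24 × €17,800 = €427,200
Multiplied by 4: 4 × €427,200 = €1,708,800
Combined award: €1,708,800 + €597,180 = €2,305,980
Costs: 10% of €2,305,980 = €230,598
Award plus costs: €2,305,980 + €230,598 = €2,536,578

€2,536,578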